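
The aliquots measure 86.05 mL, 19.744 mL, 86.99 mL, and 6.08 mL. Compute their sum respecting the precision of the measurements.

86.05 mL + 19.744 mL + 86.99 mL + 6.08 mL = 198.864 mL.
Addition/subtraction keeps the fewest decimal places: 86.05 → 2 decimal places, 19.744 → 3 decimal places, 86.99 → 2 decimal places, 6.08 → 2 decimal places; limit is 2.
Rounded to 2 decimal places: 198.86 mL.

198.86 mL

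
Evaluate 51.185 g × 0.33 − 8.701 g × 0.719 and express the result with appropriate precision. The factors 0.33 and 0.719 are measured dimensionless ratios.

11 g

51.185 × 0.33 = 16.89105 → 17 g (2 s.f., last digit at the 10^0 place).
8.701 × 0.719 = 6.256019 → 6.26 g (3 s.f., last digit at the 10^-2 place).
Difference: 10.635031 g; keep the coarser place, 10^0.
Result: 11 g.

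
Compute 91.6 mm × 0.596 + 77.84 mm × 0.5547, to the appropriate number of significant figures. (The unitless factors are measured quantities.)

97.8 mm

91.6 × 0.596 = 54.5936 → 54.6 mm (3 s.f., last digit at the 10^-1 place).
77.84 × 0.5547 = 43.177848 → 43.18 mm (4 s.f., last digit at the 10^-2 place).
Sum: 97.771448 mm; keep the coarser place, 10^-1.
Result: 97.8 mm.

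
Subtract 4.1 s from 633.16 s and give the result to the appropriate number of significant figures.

633.16 s − 4.1 s = 629.06 s.
Addition/subtraction keeps the fewest decimal places: 633.16 → 2 decimal places, 4.1 → 1 decimal place; limit is 1.
Rounded to 1 decimal place: 629.1 s.

629.1 s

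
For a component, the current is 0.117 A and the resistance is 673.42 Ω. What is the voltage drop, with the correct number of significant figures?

78.8 V

voltage drop = 0.117 A × 673.42 Ω = 78.79014 V.
0.117 has 3 significant figures; 673.42 has 5.
Division/multiplication keeps the fewest: 3 significant figures.
Rounded: 78.8 V.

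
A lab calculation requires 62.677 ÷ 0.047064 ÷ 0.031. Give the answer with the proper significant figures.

4.3 × 10⁴

62.677 ÷ 0.047064 ÷ 0.031 = 42959.3470525…
Multiplication/division keeps the fewest significant figures: 62.677 → 5 s.f., 0.047064 → 5 s.f., 0.031 → 2 s.f.; limit is 2.
Rounded to 2 significant figures: 4.3 × 10⁴.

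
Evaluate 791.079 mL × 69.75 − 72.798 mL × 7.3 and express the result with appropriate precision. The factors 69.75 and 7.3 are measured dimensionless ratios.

5.465 × 10⁴ mL

791.079 × 69.75 = 55177.76025 → 5.518 × 10⁴ mL (4 s.f., last digit at the 10^1 place).
72.798 × 7.3 = 531.4254 → 5.3 × 10² mL (2 s.f., last digit at the 10^1 place).
Difference: 54646.33485 mL; keep the coarser place, 10^1.
Result: 5.465 × 10⁴ mL.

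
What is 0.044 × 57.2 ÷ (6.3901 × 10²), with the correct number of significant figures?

0.0039

0.044 × 57.2 ÷ (6.3901 × 10²) = 0.00393859251029…
Multiplication/division keeps the fewest significant figures: 0.044 → 2 s.f., 57.2 → 3 s.f., 6.3901 × 10² → 5 s.f.; limit is 2.
Rounded to 2 significant figures: 0.0039.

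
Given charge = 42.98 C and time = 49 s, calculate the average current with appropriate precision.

average current = 42.98 C ÷ 49 s = 0.877142857143… A.
42.98 has 4 significant figures; 49 has 2.
Division/multiplication keeps the fewest: 2 significant figures.
Rounded: 0.88 A.

0.88 A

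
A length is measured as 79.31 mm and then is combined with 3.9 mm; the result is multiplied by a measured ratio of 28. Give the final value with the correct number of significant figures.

79.31 mm + 3.9 mm = 83.21 mm; the sum is limited to 1 decimal place (3 s.f.).
Carrying full precision, 83.21 × 28 = 2329.88 mm; 28 has 2 s.f., so the result keeps min(3, 2) = 2 s.f.
Rounded to 2 significant figures: 2.3 × 10³ mm.

2.3 × 10³ mm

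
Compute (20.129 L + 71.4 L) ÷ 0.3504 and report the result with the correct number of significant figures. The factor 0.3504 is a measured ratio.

261 L

20.129 L + 71.4 L = 91.529 L; the sum is limited to 1 decimal place (3 s.f.).
Carrying full precision, 91.529 ÷ 0.3504 = 261.212899543… L; 0.3504 has 4 s.f., so the result keeps min(3, 4) = 3 s.f.
Rounded to 3 significant figures: 261 L.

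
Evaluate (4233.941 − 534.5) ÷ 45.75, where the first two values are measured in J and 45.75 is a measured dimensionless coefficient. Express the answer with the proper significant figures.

80.86 J

4233.941 J − 534.5 J = 3699.441 J; the difference is limited to 1 decimal place (5 s.f.).
Carrying full precision, 3699.441 ÷ 45.75 = 80.8620983607… J; 45.75 has 4 s.f., so the result keeps min(5, 4) = 4 s.f.
Rounded to 4 significant figures: 80.86 J.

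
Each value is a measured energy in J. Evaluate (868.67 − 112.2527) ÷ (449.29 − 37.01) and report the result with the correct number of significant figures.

1.8347

868.67 − 112.2527 = 756.4173, limited to 2 d.p. → 5 s.f.; 449.29 − 37.01 = 412.28, limited to 2 d.p. → 5 s.f.
Carrying full precision, 756.4173 ÷ 412.28 = 1.83471742505…; keep min(5, 5) = 5 s.f.
Rounded to 5 significant figures: 1.8347.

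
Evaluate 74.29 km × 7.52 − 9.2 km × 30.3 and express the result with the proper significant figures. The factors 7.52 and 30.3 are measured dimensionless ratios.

74.29 × 7.52 = 558.6608 → 559 km (3 s.f., last digit at the 10^0 place).
9.2 × 30.3 = 278.76 → 2.8 × 10^2 km (2 s.f., last digit at the 10^1 place).
Difference: 279.9008 km; keep the coarser place, 10^1.
Result: 2.8 × 10^2 km.

2.8 × 10^2 km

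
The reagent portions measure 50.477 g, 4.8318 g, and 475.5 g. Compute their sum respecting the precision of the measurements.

530.8 g

50.477 g + 4.8318 g + 475.5 g = 530.8088 g.
Addition/subtraction keeps the fewest decimal places: 50.477 → 3 decimal places, 4.8318 → 4 decimal places, 475.5 → 1 decimal place; limit is 1.
Rounded to 1 decimal place: 530.8 g.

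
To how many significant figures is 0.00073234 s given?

5

0.00073234: leading zeros are not significant.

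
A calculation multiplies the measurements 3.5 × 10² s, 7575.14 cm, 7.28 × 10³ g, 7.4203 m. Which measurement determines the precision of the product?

3.5 × 10² s → 2 s.f.; 7575.14 cm → 6 s.f.; 7.28 × 10³ g → 3 s.f.; 7.4203 m → 5 s.f.
The fewest is 2 significant figures, from 3.5 × 10² s.

3.5 × 10² s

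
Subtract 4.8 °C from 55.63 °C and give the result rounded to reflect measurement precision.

50.8 °C

55.63 °C − 4.8 °C = 50.83 °C.
Addition/subtraction keeps the fewest decimal places: 55.63 → 2 decimal places, 4.8 → 1 decimal place; limit is 1.
Rounded to 1 decimal place: 50.8 °C.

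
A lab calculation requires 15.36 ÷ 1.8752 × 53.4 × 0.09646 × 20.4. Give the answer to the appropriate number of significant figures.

861

15.36 ÷ 1.8752 × 53.4 × 0.09646 × 20.4 = 860.720810375…
Multiplication/division keeps the fewest significant figures: 15.36 → 4 s.f., 1.8752 → 5 s.f., 53.4 → 3 s.f., 0.09646 → 4 s.f., 20.4 → 3 s.f.; limit is 3.
Rounded to 3 significant figures: 861.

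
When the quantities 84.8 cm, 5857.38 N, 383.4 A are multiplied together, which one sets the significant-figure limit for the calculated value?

84.8 cm

84.8 cm → 3 s.f.; 5857.38 N → 6 s.f.; 383.4 A → 4 s.f.
The fewest is 3 significant figures, from 84.8 cm.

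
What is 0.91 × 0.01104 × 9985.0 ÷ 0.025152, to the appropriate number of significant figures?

0.91 × 0.01104 × 9985.0 ÷ 0.025152 = 3988.28339695…
Multiplication/division keeps the fewest significant figures: 0.91 → 2 s.f., 0.01104 → 4 s.f., 9985.0 → 5 s.f., 0.025152 → 5 s.f.; limit is 2.
Rounded to 2 significant figures: 4.0 × 10³.

4.0 × 10³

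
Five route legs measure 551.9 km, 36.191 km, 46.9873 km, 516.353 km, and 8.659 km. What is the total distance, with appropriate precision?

1160.1 km

551.9 km + 36.191 km + 46.9873 km + 516.353 km + 8.659 km = 1160.0903 km.
Addition/subtraction keeps the fewest decimal places: 551.9 → 1 decimal place, 36.191 → 3 decimal places, 46.9873 → 4 decimal places, 516.353 → 3 decimal places, 8.659 → 3 decimal places; limit is 1.
Rounded to 1 decimal place: 1160.1 km.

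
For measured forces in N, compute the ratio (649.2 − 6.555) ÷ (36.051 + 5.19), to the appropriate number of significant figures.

649.2 − 6.555 = 642.645, limited to 1 d.p. → 4 s.f.; 36.051 + 5.19 = 41.241, limited to 2 d.p. → 4 s.f.
Carrying full precision, 642.645 ÷ 41.241 = 15.5826725831…; keep min(4, 4) = 4 s.f.
Rounded to 4 significant figures: 15.58.

15.58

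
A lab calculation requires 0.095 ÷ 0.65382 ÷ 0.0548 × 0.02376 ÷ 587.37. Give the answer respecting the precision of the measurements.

0.095 ÷ 0.65382 ÷ 0.0548 × 0.02376 ÷ 587.37 = 0.000107255487387…
Multiplication/division keeps the fewest significant figures: 0.095 → 2 s.f., 0.65382 → 5 s.f., 0.0548 → 3 s.f., 0.02376 → 4 s.f., 587.37 → 5 s.f.; limit is 2.
Rounded to 2 significant figures: 1.1 × 10⁻⁴.

1.1 × 10⁻⁴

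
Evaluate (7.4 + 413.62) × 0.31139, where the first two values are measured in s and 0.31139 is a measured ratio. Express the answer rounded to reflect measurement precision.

7.4 s + 413.62 s = 421.02 s; the sum is limited to 1 decimal place (4 s.f.).
Carrying full precision, 421.02 × 0.31139 = 131.1014178 s; 0.31139 has 5 s.f., so the result keeps min(4, 5) = 4 s.f.
Rounded to 4 significant figures: 131.1 s.

131.1 s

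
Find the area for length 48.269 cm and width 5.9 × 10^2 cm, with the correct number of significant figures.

2.8 × 10^4 cm²

area = 48.269 cm × 5.9 × 10^2 cm = 28478.71 cm².
48.269 has 5 significant figures; 5.9 × 10^2 has 2.
Division/multiplication keeps the fewest: 2 significant figures.
Rounded: 2.8 × 10^4 cm².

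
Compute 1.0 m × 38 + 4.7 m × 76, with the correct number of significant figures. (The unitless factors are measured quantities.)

4.0 × 10^2 m

1.0 × 38 = 38 → 38 m (2 s.f., last digit at the 10^0 place).
4.7 × 76 = 357.2 → 3.6 × 10^2 m (2 s.f., last digit at the 10^1 place).
Sum: 395.2 m; keep the coarser place, 10^1.
Result: 4.0 × 10^2 m.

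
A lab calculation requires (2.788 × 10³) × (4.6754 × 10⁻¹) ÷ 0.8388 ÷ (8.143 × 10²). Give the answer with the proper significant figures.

(2.788 × 10³) × (4.6754 × 10⁻¹) ÷ 0.8388 ÷ (8.143 × 10²) = 1.90839682497…
Multiplication/division keeps the fewest significant figures: 2.788 × 10³ → 4 s.f., 4.6754 × 10⁻¹ → 5 s.f., 0.8388 → 4 s.f., 8.143 × 10² → 4 s.f.; limit is 4.
Rounded to 4 significant figures: 1.908.

1.908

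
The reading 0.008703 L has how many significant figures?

4

0.008703: leading zeros are not significant; zeros between nonzero digits are significant.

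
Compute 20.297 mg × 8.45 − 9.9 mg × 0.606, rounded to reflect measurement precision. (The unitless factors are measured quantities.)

20.297 × 8.45 = 171.50965 → 172 mg (3 s.f., last digit at the 10^0 place).
9.9 × 0.606 = 5.9994 → 6.0 mg (2 s.f., last digit at the 10^-1 place).
Difference: 165.51025 mg; keep the coarser place, 10^0.
Result: 166 mg.

166 mg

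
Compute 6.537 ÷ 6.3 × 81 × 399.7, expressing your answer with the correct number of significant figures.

6.537 ÷ 6.3 × 81 × 399.7 = 33593.643…
Multiplication/division keeps the fewest significant figures: 6.537 → 4 s.f., 6.3 → 2 s.f., 81 → 2 s.f., 399.7 → 4 s.f.; limit is 2.
Rounded to 2 significant figures: 3.4 × 10^4.

3.4 × 10^4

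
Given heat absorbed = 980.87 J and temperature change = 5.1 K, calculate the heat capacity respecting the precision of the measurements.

1.9 × 10^2 J/K

heat capacity = 980.87 J ÷ 5.1 K = 192.32745098… J/K.
980.87 has 5 significant figures; 5.1 has 2.
Division/multiplication keeps the fewest: 2 significant figures.
Rounded: 1.9 × 10^2 J/K.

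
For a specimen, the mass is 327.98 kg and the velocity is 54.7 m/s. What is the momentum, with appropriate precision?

momentum = 327.98 kg × 54.7 m/s = 17940.506 kg·m/s.
327.98 has 5 significant figures; 54.7 has 3.
Division/multiplication keeps the fewest: 3 significant figures.
Rounded: 1.79 × 10^4 kg·m/s.

1.79 × 10^4 kg·m/s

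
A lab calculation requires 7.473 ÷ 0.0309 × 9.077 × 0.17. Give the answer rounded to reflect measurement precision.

7.473 ÷ 0.0309 × 9.077 × 0.17 = 373.188076699…
Multiplication/division keeps the fewest significant figures: 7.473 → 4 s.f., 0.0309 → 3 s.f., 9.077 → 4 s.f., 0.17 → 2 s.f.; limit is 2.
Rounded to 2 significant figures: 3.7 × 10².

3.7 × 10²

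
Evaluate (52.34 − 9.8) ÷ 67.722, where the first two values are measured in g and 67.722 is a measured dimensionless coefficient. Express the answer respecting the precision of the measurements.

0.628 g

52.34 g − 9.8 g = 42.54 g; the difference is limited to 1 decimal place (3 s.f.).
Carrying full precision, 42.54 ÷ 67.722 = 0.628156285993… g; 67.722 has 5 s.f., so the result keeps min(3, 5) = 3 s.f.
Rounded to 3 significant figures: 0.628 g.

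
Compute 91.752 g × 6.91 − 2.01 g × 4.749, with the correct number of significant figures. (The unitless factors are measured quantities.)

91.752 × 6.91 = 634.00632 → 634 g (3 s.f., last digit at the 10^0 place).
2.01 × 4.749 = 9.54549 → 9.55 g (3 s.f., last digit at the 10^-2 place).
Difference: 624.46083 g; keep the coarser place, 10^0.
Result: 624 g.

624 g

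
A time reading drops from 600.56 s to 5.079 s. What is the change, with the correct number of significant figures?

600.56 s − 5.079 s = 595.481 s.
Addition/subtraction keeps the fewest decimal places: 600.56 → 2 decimal places, 5.079 → 3 decimal places; limit is 2.
Rounded to 2 decimal places: 595.48 s.

595.48 s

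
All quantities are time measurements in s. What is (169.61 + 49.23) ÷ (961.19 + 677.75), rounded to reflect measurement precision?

169.61 + 49.23 = 218.84, limited to 2 d.p. → 5 s.f.; 961.19 + 677.75 = 1638.94, limited to 2 d.p. → 6 s.f.
Carrying full precision, 218.84 ÷ 1638.94 = 0.133525327346…; keep min(5, 6) = 5 s.f.
Rounded to 5 significant figures: 0.13353.

0.13353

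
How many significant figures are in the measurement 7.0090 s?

7.0090: trailing zeros after a decimal point are significant; zeros between nonzero digits are significant.

5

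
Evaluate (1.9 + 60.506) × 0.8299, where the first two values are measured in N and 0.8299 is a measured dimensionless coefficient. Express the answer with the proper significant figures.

1.9 N + 60.506 N = 62.406 N; the sum is limited to 1 decimal place (3 s.f.).
Carrying full precision, 62.406 × 0.8299 = 51.7907394 N; 0.8299 has 4 s.f., so the result keeps min(3, 4) = 3 s.f.
Rounded to 3 significant figures: 51.8 N.

51.8 N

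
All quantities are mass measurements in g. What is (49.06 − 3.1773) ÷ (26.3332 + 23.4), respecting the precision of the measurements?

0.923

49.06 − 3.1773 = 45.8827, limited to 2 d.p. → 4 s.f.; 26.3332 + 23.4 = 49.7332, limited to 1 d.p. → 3 s.f.
Carrying full precision, 45.8827 ÷ 49.7332 = 0.922576870179…; keep min(4, 3) = 3 s.f.
Rounded to 3 significant figures: 0.923.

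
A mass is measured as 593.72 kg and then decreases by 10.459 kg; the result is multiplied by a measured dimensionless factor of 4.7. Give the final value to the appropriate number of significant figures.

2.7 × 10^3 kg

593.72 kg − 10.459 kg = 583.261 kg; the difference is limited to 2 decimal places (5 s.f.).
Carrying full precision, 583.261 × 4.7 = 2741.3267 kg; 4.7 has 2 s.f., so the result keeps min(5, 2) = 2 s.f.
Rounded to 2 significant figures: 2.7 × 10^3 kg.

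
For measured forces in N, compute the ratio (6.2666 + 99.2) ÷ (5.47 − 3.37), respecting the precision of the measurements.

6.2666 + 99.2 = 105.4666, limited to 1 d.p. → 4 s.f.; 5.47 − 3.37 = 2.10, limited to 2 d.p. → 3 s.f.
Carrying full precision, 105.4666 ÷ 2.10 = 50.2221904762…; keep min(4, 3) = 3 s.f.
Rounded to 3 significant figures: 50.2.

50.2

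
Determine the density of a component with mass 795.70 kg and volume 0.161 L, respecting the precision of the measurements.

density = 795.70 kg ÷ 0.161 L = 4942.23602484… kg/L.
795.70 has 5 significant figures; 0.161 has 3.
Division/multiplication keeps the fewest: 3 significant figures.
Rounded: 4.94 × 10³ kg/L.

4.94 × 10³ kg/L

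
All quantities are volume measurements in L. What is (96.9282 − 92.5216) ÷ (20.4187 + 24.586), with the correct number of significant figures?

96.9282 − 92.5216 = 4.4066, limited to 4 d.p. → 5 s.f.; 20.4187 + 24.586 = 45.0047, limited to 3 d.p. → 5 s.f.
Carrying full precision, 4.4066 ÷ 45.0047 = 0.0979142178484…; keep min(5, 5) = 5 s.f.
Rounded to 5 significant figures: 0.097914.

0.097914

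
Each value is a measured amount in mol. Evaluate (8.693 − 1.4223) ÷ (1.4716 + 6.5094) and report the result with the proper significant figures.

8.693 − 1.4223 = 7.2707, limited to 3 d.p. → 4 s.f.; 1.4716 + 6.5094 = 7.9810, limited to 4 d.p. → 5 s.f.
Carrying full precision, 7.2707 ÷ 7.9810 = 0.911001127678…; keep min(4, 5) = 4 s.f.
Rounded to 4 significant figures: 0.9110.

0.9110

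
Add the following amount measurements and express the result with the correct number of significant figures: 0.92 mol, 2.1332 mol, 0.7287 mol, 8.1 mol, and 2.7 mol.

0.92 mol + 2.1332 mol + 0.7287 mol + 8.1 mol + 2.7 mol = 14.5819 mol.
Addition/subtraction keeps the fewest decimal places: 0.92 → 2 decimal places, 2.1332 → 4 decimal places, 0.7287 → 4 decimal places, 8.1 → 1 decimal place, 2.7 → 1 decimal place; limit is 1.
Rounded to 1 decimal place: 14.6 mol.

14.6 mol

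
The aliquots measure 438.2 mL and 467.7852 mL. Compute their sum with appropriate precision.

906.0 mL

438.2 mL + 467.7852 mL = 905.9852 mL.
Addition/subtraction keeps the fewest decimal places: 438.2 → 1 decimal place, 467.7852 → 4 decimal places; limit is 1.
Rounded to 1 decimal place: 906.0 mL.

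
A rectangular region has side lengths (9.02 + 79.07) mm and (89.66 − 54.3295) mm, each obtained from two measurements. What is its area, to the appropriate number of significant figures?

3112 mm²

9.02 + 79.07 = 88.09, limited to 2 d.p. → 4 s.f.; 89.66 − 54.3295 = 35.3305, limited to 2 d.p. → 4 s.f.
Carrying full precision, 88.09 × 35.3305 = 3112.263745; keep min(4, 4) = 4 s.f.
Rounded to 4 significant figures: 3112 mm².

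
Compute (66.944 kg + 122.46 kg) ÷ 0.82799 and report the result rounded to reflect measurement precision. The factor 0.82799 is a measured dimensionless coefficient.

66.944 kg + 122.46 kg = 189.404 kg; the sum is limited to 2 decimal places (5 s.f.).
Carrying full precision, 189.404 ÷ 0.82799 = 228.75155497… kg; 0.82799 has 5 s.f., so the result keeps min(5, 5) = 5 s.f.
Rounded to 5 significant figures: 228.75 kg.

228.75 kg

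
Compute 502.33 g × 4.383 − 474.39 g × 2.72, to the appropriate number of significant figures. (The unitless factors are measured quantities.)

9.1 × 10² g

502.33 × 4.383 = 2201.71239 → 2202 g (4 s.f., last digit at the 10^0 place).
474.39 × 2.72 = 1290.3408 → 1.29 × 10³ g (3 s.f., last digit at the 10^1 place).
Difference: 911.37159 g; keep the coarser place, 10^1.
Result: 9.1 × 10² g.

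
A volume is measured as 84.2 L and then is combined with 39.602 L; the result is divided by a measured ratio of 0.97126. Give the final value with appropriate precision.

127.5 L

84.2 L + 39.602 L = 123.802 L; the sum is limited to 1 decimal place (4 s.f.).
Carrying full precision, 123.802 ÷ 0.97126 = 127.465354282… L; 0.97126 has 5 s.f., so the result keeps min(4, 5) = 4 s.f.
Rounded to 4 significant figures: 127.5 L.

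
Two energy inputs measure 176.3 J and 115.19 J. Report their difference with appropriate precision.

176.3 J − 115.19 J = 61.11 J.
Addition/subtraction keeps the fewest decimal places: 176.3 → 1 decimal place, 115.19 → 2 decimal places; limit is 1.
Rounded to 1 decimal place: 61.1 J.

61.1 J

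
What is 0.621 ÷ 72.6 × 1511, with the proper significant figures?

12.9

0.621 ÷ 72.6 × 1511 = 12.9246694215…
Multiplication/division keeps the fewest significant figures: 0.621 → 3 s.f., 72.6 → 3 s.f., 1511 → 4 s.f.; limit is 3.
Rounded to 3 significant figures: 12.9.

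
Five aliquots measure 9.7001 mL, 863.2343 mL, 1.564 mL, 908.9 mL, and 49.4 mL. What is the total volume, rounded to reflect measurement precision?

9.7001 mL + 863.2343 mL + 1.564 mL + 908.9 mL + 49.4 mL = 1832.7984 mL.
Addition/subtraction keeps the fewest decimal places: 9.7001 → 4 decimal places, 863.2343 → 4 decimal places, 1.564 → 3 decimal places, 908.9 → 1 decimal place, 49.4 → 1 decimal place; limit is 1.
Rounded to 1 decimal place: 1832.8 mL.

1832.8 mL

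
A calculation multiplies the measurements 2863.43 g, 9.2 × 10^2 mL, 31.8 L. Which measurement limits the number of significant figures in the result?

2863.43 g → 6 s.f.; 9.2 × 10^2 mL → 2 s.f.; 31.8 L → 3 s.f.
The fewest is 2 significant figures, from 9.2 × 10^2 mL.

9.2 × 10^2 mL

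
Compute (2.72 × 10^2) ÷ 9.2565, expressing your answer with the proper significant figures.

29.4

(2.72 × 10^2) ÷ 9.2565 = 29.3847566575…
Multiplication/division keeps the fewest significant figures: 2.72 × 10^2 → 3 s.f., 9.2565 → 5 s.f.; limit is 3.
Rounded to 3 significant figures: 29.4.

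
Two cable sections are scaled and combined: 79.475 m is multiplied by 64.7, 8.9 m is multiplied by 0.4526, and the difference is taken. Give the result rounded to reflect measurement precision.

79.475 × 64.7 = 5142.0325 → 5.14 × 10³ m (3 s.f., last digit at the 10^1 place).
8.9 × 0.4526 = 4.02814 → 4.0 m (2 s.f., last digit at the 10^-1 place).
Difference: 5138.00436 m; keep the coarser place, 10^1.
Result: 5.14 × 10³ m.

5.14 × 10³ m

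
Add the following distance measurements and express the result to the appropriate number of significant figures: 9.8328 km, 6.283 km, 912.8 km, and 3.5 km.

932.4 km

9.8328 km + 6.283 km + 912.8 km + 3.5 km = 932.4158 km.
Addition/subtraction keeps the fewest decimal places: 9.8328 → 4 decimal places, 6.283 → 3 decimal places, 912.8 → 1 decimal place, 3.5 → 1 decimal place; limit is 1.
Rounded to 1 decimal place: 932.4 km.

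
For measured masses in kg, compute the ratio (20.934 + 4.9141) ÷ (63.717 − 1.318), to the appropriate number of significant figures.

0.41424

20.934 + 4.9141 = 25.8481, limited to 3 d.p. → 5 s.f.; 63.717 − 1.318 = 62.399, limited to 3 d.p. → 5 s.f.
Carrying full precision, 25.8481 ÷ 62.399 = 0.414239010241…; keep min(5, 5) = 5 s.f.
Rounded to 5 significant figures: 0.41424.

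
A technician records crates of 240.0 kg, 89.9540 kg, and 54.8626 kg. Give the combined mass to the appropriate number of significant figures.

384.8 kg

240.0 kg + 89.9540 kg + 54.8626 kg = 384.8166 kg.
Addition/subtraction keeps the fewest decimal places: 240.0 → 1 decimal place, 89.9540 → 4 decimal places, 54.8626 → 4 decimal places; limit is 1.
Rounded to 1 decimal place: 384.8 kg.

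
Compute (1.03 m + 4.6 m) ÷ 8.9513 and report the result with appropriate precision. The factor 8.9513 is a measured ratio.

0.63 m

1.03 m + 4.6 m = 5.63 m; the sum is limited to 1 decimal place (2 s.f.).
Carrying full precision, 5.63 ÷ 8.9513 = 0.628958922168… m; 8.9513 has 5 s.f., so the result keeps min(2, 5) = 2 s.f.
Rounded to 2 significant figures: 0.63 m.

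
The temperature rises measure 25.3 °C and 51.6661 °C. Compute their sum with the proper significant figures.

77.0 °C

25.3 °C + 51.6661 °C = 76.9661 °C.
Addition/subtraction keeps the fewest decimal places: 25.3 → 1 decimal place, 51.6661 → 4 decimal places; limit is 1.
Rounded to 1 decimal place: 77.0 °C.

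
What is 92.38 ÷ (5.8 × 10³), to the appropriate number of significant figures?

0.016

92.38 ÷ (5.8 × 10³) = 0.0159275862069…
Multiplication/division keeps the fewest significant figures: 92.38 → 4 s.f., 5.8 × 10³ → 2 s.f.; limit is 2.
Rounded to 2 significant figures: 0.016.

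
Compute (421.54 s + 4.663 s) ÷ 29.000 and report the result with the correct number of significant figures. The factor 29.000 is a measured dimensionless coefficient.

421.54 s + 4.663 s = 426.203 s; the sum is limited to 2 decimal places (5 s.f.).
Carrying full precision, 426.203 ÷ 29.000 = 14.6966551724… s; 29.000 has 5 s.f., so the result keeps min(5, 5) = 5 s.f.
Rounded to 5 significant figures: 14.697 s.

14.697 s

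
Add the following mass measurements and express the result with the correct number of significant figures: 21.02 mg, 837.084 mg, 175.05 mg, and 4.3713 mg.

21.02 mg + 837.084 mg + 175.05 mg + 4.3713 mg = 1037.5253 mg.
Addition/subtraction keeps the fewest decimal places: 21.02 → 2 decimal places, 837.084 → 3 decimal places, 175.05 → 2 decimal places, 4.3713 → 4 decimal places; limit is 2.
Rounded to 2 decimal places: 1037.53 mg.

1037.53 mg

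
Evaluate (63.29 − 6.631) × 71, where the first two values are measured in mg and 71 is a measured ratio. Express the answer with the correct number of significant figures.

4.0 × 10³ mg

63.29 mg − 6.631 mg = 56.659 mg; the difference is limited to 2 decimal places (4 s.f.).
Carrying full precision, 56.659 × 71 = 4022.789 mg; 71 has 2 s.f., so the result keeps min(4, 2) = 2 s.f.
Rounded to 2 significant figures: 4.0 × 10³ mg.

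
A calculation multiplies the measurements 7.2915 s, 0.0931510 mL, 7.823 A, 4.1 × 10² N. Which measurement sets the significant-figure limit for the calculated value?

7.2915 s → 5 s.f.; 0.0931510 mL → 6 s.f.; 7.823 A → 4 s.f.; 4.1 × 10² N → 2 s.f.
The fewest is 2 significant figures, from 4.1 × 10² N.

4.1 × 10² N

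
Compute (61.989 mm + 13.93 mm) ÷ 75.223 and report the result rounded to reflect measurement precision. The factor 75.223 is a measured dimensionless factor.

61.989 mm + 13.93 mm = 75.919 mm; the sum is limited to 2 decimal places (4 s.f.).
Carrying full precision, 75.919 ÷ 75.223 = 1.00925248927… mm; 75.223 has 5 s.f., so the result keeps min(4, 5) = 4 s.f.
Rounded to 4 significant figures: 1.009 mm.

1.009 mm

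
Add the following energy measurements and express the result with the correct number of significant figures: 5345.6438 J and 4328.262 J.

9673.906 J

5345.6438 J + 4328.262 J = 9673.9058 J.
Addition/subtraction keeps the fewest decimal places: 5345.6438 → 4 decimal places, 4328.262 → 3 decimal places; limit is 3.
Rounded to 3 decimal places: 9673.906 J.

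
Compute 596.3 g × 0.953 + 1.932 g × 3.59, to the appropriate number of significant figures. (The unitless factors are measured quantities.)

596.3 × 0.953 = 568.2739 → 568 g (3 s.f., last digit at the 10^0 place).
1.932 × 3.59 = 6.93588 → 6.94 g (3 s.f., last digit at the 10^-2 place).
Sum: 575.20978 g; keep the coarser place, 10^0.
Result: 5.75 × 10² g.

5.75 × 10² g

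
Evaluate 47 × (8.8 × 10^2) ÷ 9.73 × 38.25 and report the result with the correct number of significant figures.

1.6 × 10^5

47 × (8.8 × 10^2) ÷ 9.73 × 38.25 = 162591.983556…
Multiplication/division keeps the fewest significant figures: 47 → 2 s.f., 8.8 × 10^2 → 2 s.f., 9.73 → 3 s.f., 38.25 → 4 s.f.; limit is 2.
Rounded to 2 significant figures: 1.6 × 10^5.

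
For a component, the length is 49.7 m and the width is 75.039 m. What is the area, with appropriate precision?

3.73 × 10^3 m²

area = 49.7 m × 75.039 m = 3729.4383 m².
49.7 has 3 significant figures; 75.039 has 5.
Division/multiplication keeps the fewest: 3 significant figures.
Rounded: 3.73 × 10^3 m².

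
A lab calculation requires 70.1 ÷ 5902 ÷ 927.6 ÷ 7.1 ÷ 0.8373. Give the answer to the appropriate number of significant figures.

70.1 ÷ 5902 ÷ 927.6 ÷ 7.1 ÷ 0.8373 = 0.00000215386576283…
Multiplication/division keeps the fewest significant figures: 70.1 → 3 s.f., 5902 → 4 s.f., 927.6 → 4 s.f., 7.1 → 2 s.f., 0.8373 → 4 s.f.; limit is 2.
Rounded to 2 significant figures: 2.2 × 10^-6.

2.2 × 10^-6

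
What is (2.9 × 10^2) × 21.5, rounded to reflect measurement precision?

6.2 × 10^3

(2.9 × 10^2) × 21.5 = 6235
Multiplication/division keeps the fewest significant figures: 2.9 × 10^2 → 2 s.f., 21.5 → 3 s.f.; limit is 2.
Rounded to 2 significant figures: 6.2 × 10^3.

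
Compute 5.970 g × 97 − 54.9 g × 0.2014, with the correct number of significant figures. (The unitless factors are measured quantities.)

5.7 × 10² g

5.970 × 97 = 579.09 → 5.8 × 10² g (2 s.f., last digit at the 10^1 place).
54.9 × 0.2014 = 11.05686 → 11.1 g (3 s.f., last digit at the 10^-1 place).
Difference: 568.03314 g; keep the coarser place, 10^1.
Result: 5.7 × 10² g.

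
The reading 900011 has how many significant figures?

900011: zeros between nonzero digits are significant.

6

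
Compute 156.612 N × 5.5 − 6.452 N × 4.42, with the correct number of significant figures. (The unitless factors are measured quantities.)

156.612 × 5.5 = 861.366 → 8.6 × 10² N (2 s.f., last digit at the 10^1 place).
6.452 × 4.42 = 28.51784 → 28.5 N (3 s.f., last digit at the 10^-1 place).
Difference: 832.84816 N; keep the coarser place, 10^1.
Result: 8.3 × 10² N.

8.3 × 10² N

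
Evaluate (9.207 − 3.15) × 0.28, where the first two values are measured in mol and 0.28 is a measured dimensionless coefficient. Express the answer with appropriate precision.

9.207 mol − 3.15 mol = 6.057 mol; the difference is limited to 2 decimal places (3 s.f.).
Carrying full precision, 6.057 × 0.28 = 1.69596 mol; 0.28 has 2 s.f., so the result keeps min(3, 2) = 2 s.f.
Rounded to 2 significant figures: 1.7 mol.

1.7 mol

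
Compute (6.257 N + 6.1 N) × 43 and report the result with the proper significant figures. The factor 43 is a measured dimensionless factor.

6.257 N + 6.1 N = 12.357 N; the sum is limited to 1 decimal place (3 s.f.).
Carrying full precision, 12.357 × 43 = 531.351 N; 43 has 2 s.f., so the result keeps min(3, 2) = 2 s.f.
Rounded to 2 significant figures: 5.3 × 10² N.

5.3 × 10² N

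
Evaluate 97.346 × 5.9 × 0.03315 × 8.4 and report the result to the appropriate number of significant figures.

1.6 × 10^2

97.346 × 5.9 × 0.03315 × 8.4 = 159.931106244
Multiplication/division keeps the fewest significant figures: 97.346 → 5 s.f., 5.9 → 2 s.f., 0.03315 → 4 s.f., 8.4 → 2 s.f.; limit is 2.
Rounded to 2 significant figures: 1.6 × 10^2.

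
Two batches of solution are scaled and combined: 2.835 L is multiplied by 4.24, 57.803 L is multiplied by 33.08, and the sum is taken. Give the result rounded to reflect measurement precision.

2.835 × 4.24 = 12.0204 → 12.0 L (3 s.f., last digit at the 10^-1 place).
57.803 × 33.08 = 1912.12324 → 1912 L (4 s.f., last digit at the 10^0 place).
Sum: 1924.14364 L; keep the coarser place, 10^0.
Result: 1924 L.

1924 L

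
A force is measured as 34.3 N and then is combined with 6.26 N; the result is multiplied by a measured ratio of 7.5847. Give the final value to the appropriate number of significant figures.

34.3 N + 6.26 N = 40.56 N; the sum is limited to 1 decimal place (3 s.f.).
Carrying full precision, 40.56 × 7.5847 = 307.635432 N; 7.5847 has 5 s.f., so the result keeps min(3, 5) = 3 s.f.
Rounded to 3 significant figures: 308 N.

308 N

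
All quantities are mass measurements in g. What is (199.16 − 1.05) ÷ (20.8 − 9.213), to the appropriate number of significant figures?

17.1

199.16 − 1.05 = 198.11, limited to 2 d.p. → 5 s.f.; 20.8 − 9.213 = 11.587, limited to 1 d.p. → 3 s.f.
Carrying full precision, 198.11 ÷ 11.587 = 17.0976093898…; keep min(5, 3) = 3 s.f.
Rounded to 3 significant figures: 17.1.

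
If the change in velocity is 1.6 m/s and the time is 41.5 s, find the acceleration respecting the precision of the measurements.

0.039 m/s²

acceleration = 1.6 m/s ÷ 41.5 s = 0.0385542168675… m/s².
1.6 has 2 significant figures; 41.5 has 3.
Division/multiplication keeps the fewest: 2 significant figures.
Rounded: 0.039 m/s².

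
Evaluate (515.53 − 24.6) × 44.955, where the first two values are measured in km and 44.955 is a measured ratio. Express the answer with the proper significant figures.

2.207 × 10⁴ km

515.53 km − 24.6 km = 490.93 km; the difference is limited to 1 decimal place (4 s.f.).
Carrying full precision, 490.93 × 44.955 = 22069.75815 km; 44.955 has 5 s.f., so the result keeps min(4, 5) = 4 s.f.
Rounded to 4 significant figures: 2.207 × 10⁴ km.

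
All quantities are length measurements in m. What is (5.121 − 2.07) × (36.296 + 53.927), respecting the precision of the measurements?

275 m²

5.121 − 2.07 = 3.051, limited to 2 d.p. → 3 s.f.; 36.296 + 53.927 = 90.223, limited to 3 d.p. → 5 s.f.
Carrying full precision, 3.051 × 90.223 = 275.270373; keep min(3, 5) = 3 s.f.
Rounded to 3 significant figures: 275 m².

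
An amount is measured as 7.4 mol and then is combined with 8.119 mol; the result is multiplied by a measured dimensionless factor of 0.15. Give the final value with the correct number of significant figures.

2.3 mol

7.4 mol + 8.119 mol = 15.519 mol; the sum is limited to 1 decimal place (3 s.f.).
Carrying full precision, 15.519 × 0.15 = 2.32785 mol; 0.15 has 2 s.f., so the result keeps min(3, 2) = 2 s.f.
Rounded to 2 significant figures: 2.3 mol.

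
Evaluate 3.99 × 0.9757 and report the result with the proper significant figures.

3.89

3.99 × 0.9757 = 3.893043
Multiplication/division keeps the fewest significant figures: 3.99 → 3 s.f., 0.9757 → 4 s.f.; limit is 3.
Rounded to 3 significant figures: 3.89.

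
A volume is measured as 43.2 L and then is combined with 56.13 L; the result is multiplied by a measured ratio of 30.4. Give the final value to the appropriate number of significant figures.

3.02 × 10³ L

43.2 L + 56.13 L = 99.33 L; the sum is limited to 1 decimal place (3 s.f.).
Carrying full precision, 99.33 × 30.4 = 3019.632 L; 30.4 has 3 s.f., so the result keeps min(3, 3) = 3 s.f.
Rounded to 3 significant figures: 3.02 × 10³ L.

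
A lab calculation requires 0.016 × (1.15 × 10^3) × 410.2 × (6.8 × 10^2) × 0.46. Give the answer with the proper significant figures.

0.016 × (1.15 × 10^3) × 410.2 × (6.8 × 10^2) × 0.46 = 2360914.304
Multiplication/division keeps the fewest significant figures: 0.016 → 2 s.f., 1.15 × 10^3 → 3 s.f., 410.2 → 4 s.f., 6.8 × 10^2 → 2 s.f., 0.46 → 2 s.f.; limit is 2.
Rounded to 2 significant figures: 2.4 × 10^6.

2.4 × 10^6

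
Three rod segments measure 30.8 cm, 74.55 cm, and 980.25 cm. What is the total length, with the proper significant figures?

30.8 cm + 74.55 cm + 980.25 cm = 1085.60 cm.
Addition/subtraction keeps the fewest decimal places: 30.8 → 1 decimal place, 74.55 → 2 decimal places, 980.25 → 2 decimal places; limit is 1.
Rounded to 1 decimal place: 1085.6 cm.

1085.6 cm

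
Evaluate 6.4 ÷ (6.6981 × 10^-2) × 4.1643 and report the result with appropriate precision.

4.0 × 10^2

6.4 ÷ (6.6981 × 10^-2) × 4.1643 = 397.896716979…
Multiplication/division keeps the fewest significant figures: 6.4 → 2 s.f., 6.6981 × 10^-2 → 5 s.f., 4.1643 → 5 s.f.; limit is 2.
Rounded to 2 significant figures: 4.0 × 10^2.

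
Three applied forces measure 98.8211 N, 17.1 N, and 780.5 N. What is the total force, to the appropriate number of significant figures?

98.8211 N + 17.1 N + 780.5 N = 896.4211 N.
Addition/subtraction keeps the fewest decimal places: 98.8211 → 4 decimal places, 17.1 → 1 decimal place, 780.5 → 1 decimal place; limit is 1.
Rounded to 1 decimal place: 896.4 N.

896.4 N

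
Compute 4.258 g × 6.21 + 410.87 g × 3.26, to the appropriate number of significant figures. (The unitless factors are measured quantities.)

1.37 × 10^3 g

4.258 × 6.21 = 26.44218 → 26.4 g (3 s.f., last digit at the 10^-1 place).
410.87 × 3.26 = 1339.4362 → 1.34 × 10^3 g (3 s.f., last digit at the 10^1 place).
Sum: 1365.87838 g; keep the coarser place, 10^1.
Result: 1.37 × 10^3 g.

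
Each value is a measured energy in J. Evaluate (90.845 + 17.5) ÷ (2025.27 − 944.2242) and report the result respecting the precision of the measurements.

90.845 + 17.5 = 108.345, limited to 1 d.p. → 4 s.f.; 2025.27 − 944.2242 = 1081.0458, limited to 2 d.p. → 6 s.f.
Carrying full precision, 108.345 ÷ 1081.0458 = 0.100222395758…; keep min(4, 6) = 4 s.f.
Rounded to 4 significant figures: 0.1002.

0.1002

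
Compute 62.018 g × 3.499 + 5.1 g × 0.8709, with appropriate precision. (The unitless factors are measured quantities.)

62.018 × 3.499 = 217.000982 → 2.170 × 10^2 g (4 s.f., last digit at the 10^-1 place).
5.1 × 0.8709 = 4.44159 → 4.4 g (2 s.f., last digit at the 10^-1 place).
Sum: 221.442572 g; keep the coarser place, 10^-1.
Result: 221.4 g.

221.4 g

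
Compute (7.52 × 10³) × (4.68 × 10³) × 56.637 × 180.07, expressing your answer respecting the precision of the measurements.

(7.52 × 10³) × (4.68 × 10³) × 56.637 × 180.07 = 3.58926314371 × 10^11…
Multiplication/division keeps the fewest significant figures: 7.52 × 10³ → 3 s.f., 4.68 × 10³ → 3 s.f., 56.637 → 5 s.f., 180.07 → 5 s.f.; limit is 3.
Rounded to 3 significant figures: 3.59 × 10¹¹.

3.59 × 10¹¹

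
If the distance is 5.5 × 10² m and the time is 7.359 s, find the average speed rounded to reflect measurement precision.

75 m/s

average speed = 5.5 × 10² m ÷ 7.359 s = 74.7384155456… m/s.
5.5 × 10² has 2 significant figures; 7.359 has 4.
Division/multiplication keeps the fewest: 2 significant figures.
Rounded: 75 m/s.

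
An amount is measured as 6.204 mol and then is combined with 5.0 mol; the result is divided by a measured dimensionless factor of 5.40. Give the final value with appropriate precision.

2.07 mol

6.204 mol + 5.0 mol = 11.204 mol; the sum is limited to 1 decimal place (3 s.f.).
Carrying full precision, 11.204 ÷ 5.40 = 2.07481481481… mol; 5.40 has 3 s.f., so the result keeps min(3, 3) = 3 s.f.
Rounded to 3 significant figures: 2.07 mol.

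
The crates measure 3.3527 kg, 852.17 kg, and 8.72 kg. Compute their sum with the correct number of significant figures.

864.24 kg

3.3527 kg + 852.17 kg + 8.72 kg = 864.2427 kg.
Addition/subtraction keeps the fewest decimal places: 3.3527 → 4 decimal places, 852.17 → 2 decimal places, 8.72 → 2 decimal places; limit is 2.
Rounded to 2 decimal places: 864.24 kg.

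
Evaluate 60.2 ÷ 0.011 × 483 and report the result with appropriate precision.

60.2 ÷ 0.011 × 483 = 2643327.27273…
Multiplication/division keeps the fewest significant figures: 60.2 → 3 s.f., 0.011 → 2 s.f., 483 → 3 s.f.; limit is 2.
Rounded to 2 significant figures: 2.6 × 10^6.

2.6 × 10^6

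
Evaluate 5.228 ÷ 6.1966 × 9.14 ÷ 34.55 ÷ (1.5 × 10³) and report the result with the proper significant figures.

1.5 × 10⁻⁴

5.228 ÷ 6.1966 × 9.14 ÷ 34.55 ÷ (1.5 × 10³) = 0.00014879522731…
Multiplication/division keeps the fewest significant figures: 5.228 → 4 s.f., 6.1966 → 5 s.f., 9.14 → 3 s.f., 34.55 → 4 s.f., 1.5 × 10³ → 2 s.f.; limit is 2.
Rounded to 2 significant figures: 1.5 × 10⁻⁴.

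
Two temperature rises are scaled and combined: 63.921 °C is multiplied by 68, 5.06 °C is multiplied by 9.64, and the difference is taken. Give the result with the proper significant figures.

4.3 × 10^3 °C

63.921 × 68 = 4346.628 → 4.3 × 10^3 °C (2 s.f., last digit at the 10^2 place).
5.06 × 9.64 = 48.7784 → 48.8 °C (3 s.f., last digit at the 10^-1 place).
Difference: 4297.8496 °C; keep the coarser place, 10^2.
Result: 4.3 × 10^3 °C.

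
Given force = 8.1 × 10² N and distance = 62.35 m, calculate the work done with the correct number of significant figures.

5.1 × 10⁴ J

work done = 8.1 × 10² N × 62.35 m = 50503.5 J.
8.1 × 10² has 2 significant figures; 62.35 has 4.
Division/multiplication keeps the fewest: 2 significant figures.
Rounded: 5.1 × 10⁴ J.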